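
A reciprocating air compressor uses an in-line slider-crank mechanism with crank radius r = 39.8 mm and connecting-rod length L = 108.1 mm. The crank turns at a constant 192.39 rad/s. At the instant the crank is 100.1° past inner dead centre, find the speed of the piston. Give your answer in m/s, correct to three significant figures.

7.02

ω = 192.4 rad/s
For an in-line slider-crank, x = r cosθ + √(L² − r² sin²θ), so v = −rω sinθ·[1 + r cosθ/√(L² − r² sin²θ)].
With r = 0.0398 m, L = 0.1081 m, θ = 100.1°: √(L² − r² sin²θ) = 0.10075 m.
v = −0.0398·192.4·0.98450·[1 + 0.0398·-0.17537/0.10075] = -7.0162 m/s.
|v| = 7.0162 m/s.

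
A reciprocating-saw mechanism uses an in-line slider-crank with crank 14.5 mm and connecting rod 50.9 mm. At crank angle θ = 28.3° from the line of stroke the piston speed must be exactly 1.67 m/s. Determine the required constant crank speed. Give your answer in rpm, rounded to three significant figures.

1850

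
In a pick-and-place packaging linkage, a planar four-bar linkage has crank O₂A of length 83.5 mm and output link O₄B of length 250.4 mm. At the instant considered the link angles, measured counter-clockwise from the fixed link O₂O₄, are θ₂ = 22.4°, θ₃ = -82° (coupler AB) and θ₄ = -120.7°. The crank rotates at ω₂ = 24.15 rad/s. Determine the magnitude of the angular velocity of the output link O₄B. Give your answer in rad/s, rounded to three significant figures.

12.5

ω₂ = 24.15 rad/s
Differentiating the loop-closure r₂e^{iθ₂}+r₃e^{iθ₃}=r₁+r₄e^{iθ₄} gives r₂ω₂e^{iθ₂}+r₃ω₃e^{iθ₃}=r₄ω₄e^{iθ₄}.
Eliminating the other unknown: ω₄ = r₂ω₂ sin(θ₂−θ₃) / [r₄ sin(θ₄−θ₃)].
Numerator sine = +0.96858; denominator sine = -0.62524.
Result = 0.0835·24.15·(+0.96858) / (0.2504·(-0.62524)) = -12.475 rad/s; magnitude 12.475 rad/s.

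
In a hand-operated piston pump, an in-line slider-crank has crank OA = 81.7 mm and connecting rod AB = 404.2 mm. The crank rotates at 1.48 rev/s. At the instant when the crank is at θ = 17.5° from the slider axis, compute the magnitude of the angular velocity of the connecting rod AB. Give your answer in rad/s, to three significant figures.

ω = 9.299 rad/s (converted from 1.48 rev/s).
The rod makes angle φ with the slider axis where L sinφ = r sinθ; differentiating, L cosφ·φ̇ = r ω cosθ.
L cosφ = √(L² − r² sin²θ) = 0.40345 m.
|ω_rod| = r ω |cosθ| / √(L² − r² sin²θ) = 0.0817·9.299·0.95372/0.40345 = 1.7959 rad/s.

1.80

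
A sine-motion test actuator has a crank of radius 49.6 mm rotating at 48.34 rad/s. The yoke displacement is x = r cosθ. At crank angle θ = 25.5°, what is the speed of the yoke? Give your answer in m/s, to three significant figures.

ω = 48.34 rad/s
x = r cosθ ⇒ ẋ = −rω sinθ.
|v| = rω|sinθ| = 0.0496·48.34·|sin 25.5°| = 1.0322 m/s.

1.03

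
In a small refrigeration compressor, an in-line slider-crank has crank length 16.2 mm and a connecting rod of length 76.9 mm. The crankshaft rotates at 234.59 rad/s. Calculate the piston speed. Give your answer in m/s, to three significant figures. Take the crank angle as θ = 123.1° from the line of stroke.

ω = 234.6 rad/s
For an in-line slider-crank, x = r cosθ + √(L² − r² sin²θ), so v = −rω sinθ·[1 + r cosθ/√(L² − r² sin²θ)].
With r = 0.0162 m, L = 0.0769 m, θ = 123.1°: √(L² − r² sin²θ) = 0.075693 m.
v = −0.0162·234.6·0.83772·[1 + 0.0162·-0.54610/0.075693] = -2.8115 m/s.
|v| = 2.8115 m/s.

2.81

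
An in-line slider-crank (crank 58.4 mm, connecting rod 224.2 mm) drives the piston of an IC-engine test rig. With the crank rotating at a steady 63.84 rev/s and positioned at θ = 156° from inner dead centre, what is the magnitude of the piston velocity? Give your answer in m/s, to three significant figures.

ω = 2π·63.8 = 401.1 rad/s
For an in-line slider-crank, x = r cosθ + √(L² − r² sin²θ), so v = −rω sinθ·[1 + r cosθ/√(L² − r² sin²θ)].
With r = 0.0584 m, L = 0.2242 m, θ = 156°: √(L² − r² sin²θ) = 0.22294 m.
v = −0.0584·401.1·0.40674·[1 + 0.0584·-0.91355/0.22294] = -7.2478 m/s.
|v| = 7.2478 m/s.

7.25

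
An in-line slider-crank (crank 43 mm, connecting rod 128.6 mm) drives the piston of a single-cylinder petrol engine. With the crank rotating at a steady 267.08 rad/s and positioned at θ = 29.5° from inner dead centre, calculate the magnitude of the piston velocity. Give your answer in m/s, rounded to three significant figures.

7.32

ω = 267.1 rad/s
For an in-line slider-crank, x = r cosθ + √(L² − r² sin²θ), so v = −rω sinθ·[1 + r cosθ/√(L² − r² sin²θ)].
With r = 0.043 m, L = 0.1286 m, θ = 29.5°: √(L² − r² sin²θ) = 0.12684 m.
v = −0.043·267.1·0.49242·[1 + 0.043·0.87036/0.12684] = -7.3238 m/s.
|v| = 7.3238 m/s.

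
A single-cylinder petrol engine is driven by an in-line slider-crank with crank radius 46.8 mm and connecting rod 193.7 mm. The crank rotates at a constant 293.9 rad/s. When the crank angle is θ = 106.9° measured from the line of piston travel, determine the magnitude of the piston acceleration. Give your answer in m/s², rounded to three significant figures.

ω = 293.9 rad/s
x(θ) = r cosθ + √(L² − r² sin²θ); with ω constant, a = ω²·d²x/dθ².
d²x/dθ² = −r cosθ − r²(cos2θ)/√u − r⁴ sin²2θ/(4u^{3/2}),  u = L² − r² sin²θ = 0.0355145 m².
Substituting r = 0.0468 m, L = 0.1937 m, θ = 106.9°: d²x/dθ² = +0.023207 m.
a = ω²·d²x/dθ² = (293.9)²·(+0.023207) = +2004.6 m/s²;  |a| = 2004.6 m/s².

2000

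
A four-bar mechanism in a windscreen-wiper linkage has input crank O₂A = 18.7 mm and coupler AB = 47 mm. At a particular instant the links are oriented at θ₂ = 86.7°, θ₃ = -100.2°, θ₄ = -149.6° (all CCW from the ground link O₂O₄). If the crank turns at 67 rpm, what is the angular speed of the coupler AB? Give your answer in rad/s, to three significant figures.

3.06

ω₂ = 7.016 rad/s (from 67 rpm).
Differentiating the loop-closure r₂e^{iθ₂}+r₃e^{iθ₃}=r₁+r₄e^{iθ₄} gives r₂ω₂e^{iθ₂}+r₃ω₃e^{iθ₃}=r₄ω₄e^{iθ₄}.
Eliminating the other unknown: ω₃ = r₂ω₂ sin(θ₄−θ₂) / [r₃ sin(θ₃−θ₄)].
Numerator sine = +0.83195; denominator sine = +0.75927.
Result = 0.0187·7.016·(+0.83195) / (0.047·(+0.75927)) = +3.0588 rad/s; magnitude 3.0588 rad/s.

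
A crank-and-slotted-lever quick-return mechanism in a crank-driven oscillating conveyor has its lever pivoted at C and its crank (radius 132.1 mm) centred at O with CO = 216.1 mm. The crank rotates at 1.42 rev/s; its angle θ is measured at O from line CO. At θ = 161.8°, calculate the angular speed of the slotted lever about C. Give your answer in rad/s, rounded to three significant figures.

ω = 8.922 rad/s (from 1.42 rev/s).
Crank pin A relative to C: A = (d + r cosθ, r sinθ); lever angle φ = atan2(r sinθ, d + r cosθ).
Differentiating tanφ: φ̇ = rω(d cosθ + r)/(d² + r² + 2dr cosθ).
d² + r² + 2dr cosθ = |CA|² = 0.00991228 m²;  d cosθ + r = -0.073189 m.
|ω_lever| = |0.1321·8.922·-0.073189| / 0.00991228 = 8.7025 rad/s.

8.70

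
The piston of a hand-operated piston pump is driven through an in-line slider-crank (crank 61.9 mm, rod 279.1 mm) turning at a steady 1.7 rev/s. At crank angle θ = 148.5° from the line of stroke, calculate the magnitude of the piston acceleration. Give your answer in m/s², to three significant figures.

5.29

ω = 2π·1.7 = 10.68 rad/s
x(θ) = r cosθ + √(L² − r² sin²θ); with ω constant, a = ω²·d²x/dθ².
d²x/dθ² = −r cosθ − r²(cos2θ)/√u − r⁴ sin²2θ/(4u^{3/2}),  u = L² − r² sin²θ = 0.0768508 m².
Substituting r = 0.0619 m, L = 0.2791 m, θ = 148.5°: d²x/dθ² = +0.046367 m.
a = ω²·d²x/dθ² = (10.68)²·(+0.046367) = +5.2901 m/s²;  |a| = 5.2901 m/s².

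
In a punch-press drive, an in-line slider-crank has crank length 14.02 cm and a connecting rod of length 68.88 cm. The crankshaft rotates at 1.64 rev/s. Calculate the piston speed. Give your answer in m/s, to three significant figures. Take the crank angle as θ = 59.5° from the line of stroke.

ω = 2π·1.64 = 10.3 rad/s
For an in-line slider-crank, x = r cosθ + √(L² − r² sin²θ), so v = −rω sinθ·[1 + r cosθ/√(L² − r² sin²θ)].
With r = 0.1402 m, L = 0.6888 m, θ = 59.5°: √(L² − r² sin²θ) = 0.67812 m.
v = −0.1402·10.3·0.86163·[1 + 0.1402·0.50754/0.67812] = -1.3754 m/s.
|v| = 1.3754 m/s.

1.38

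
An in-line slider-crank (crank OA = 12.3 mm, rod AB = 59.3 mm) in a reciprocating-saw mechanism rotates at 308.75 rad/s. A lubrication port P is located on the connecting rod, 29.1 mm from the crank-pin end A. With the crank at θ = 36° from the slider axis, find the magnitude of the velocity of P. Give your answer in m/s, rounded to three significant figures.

2.88

ω = 308.8 rad/s.  Crank-pin speed |V_A| = rω = 3.7976 m/s, perpendicular to OA.
Rod angle: sinφ = −(r/L) sinθ ⇒ φ = -7.003°; ω_rod = −rω cosθ/√(L²−r²sin²θ) = -52.2 rad/s.
V_P = V_A + ω_rod × AP, with AP = 0.0291 m along the rod.
Components: V_Px = −rω sinθ − a·ω_rod·sinφ = -2.4174 m/s;  V_Py = rω cosθ + a·ω_rod·cosφ = +1.5647 m/s.
|V_P| = √(V_Px² + V_Py²) = 2.8796 m/s.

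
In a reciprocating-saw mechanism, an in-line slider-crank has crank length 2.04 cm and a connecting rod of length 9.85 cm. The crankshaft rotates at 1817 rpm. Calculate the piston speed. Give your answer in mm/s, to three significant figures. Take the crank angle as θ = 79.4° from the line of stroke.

ω = 2π·1817/60 = 190.3 rad/s
For an in-line slider-crank, x = r cosθ + √(L² − r² sin²θ), so v = −rω sinθ·[1 + r cosθ/√(L² − r² sin²θ)].
With r = 0.0204 m, L = 0.0985 m, θ = 79.4°: √(L² − r² sin²θ) = 0.096437 m.
v = −0.0204·190.3·0.98294·[1 + 0.0204·0.18395/0.096437] = -3.9639 m/s.
|v| = 3.9639 m/s = 3963.9 mm/s.

3960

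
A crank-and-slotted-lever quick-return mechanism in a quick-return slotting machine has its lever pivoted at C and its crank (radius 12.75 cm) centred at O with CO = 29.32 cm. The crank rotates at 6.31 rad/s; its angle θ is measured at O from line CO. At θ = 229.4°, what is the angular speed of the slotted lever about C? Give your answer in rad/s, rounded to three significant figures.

ω = 6.31 rad/s
Crank pin A relative to C: A = (d + r cosθ, r sinθ); lever angle φ = atan2(r sinθ, d + r cosθ).
Differentiating tanφ: φ̇ = rω(d cosθ + r)/(d² + r² + 2dr cosθ).
d² + r² + 2dr cosθ = |CA|² = 0.0535667 m²;  d cosθ + r = -0.063307 m.
|ω_lever| = |0.1275·6.31·-0.063307| / 0.0535667 = 0.95082 rad/s.

0.951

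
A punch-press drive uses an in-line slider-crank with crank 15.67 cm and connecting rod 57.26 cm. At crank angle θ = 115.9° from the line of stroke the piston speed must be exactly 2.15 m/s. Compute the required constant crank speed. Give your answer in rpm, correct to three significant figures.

166

For an in-line slider-crank, |v_piston| = rω|sinθ|·[1 + r cosθ/√(L² − r² sin²θ)].
With r = 0.1567 m, L = 0.5726 m, θ = 115.9°: the bracketed kinematic factor |dx/dθ| = 0.12358 m.
ω = v/|dx/dθ| = 2.15/0.12358 = 17.398 rad/s.
N = 60ω/(2π) = 166.14 rpm.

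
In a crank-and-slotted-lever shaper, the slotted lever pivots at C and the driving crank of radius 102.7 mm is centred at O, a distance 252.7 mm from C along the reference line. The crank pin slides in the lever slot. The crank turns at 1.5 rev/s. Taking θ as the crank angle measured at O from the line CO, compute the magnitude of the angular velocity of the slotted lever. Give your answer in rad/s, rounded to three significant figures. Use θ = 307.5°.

ω = 9.425 rad/s (from 1.5 rev/s).
Crank pin A relative to C: A = (d + r cosθ, r sinθ); lever angle φ = atan2(r sinθ, d + r cosθ).
Differentiating tanφ: φ̇ = rω(d cosθ + r)/(d² + r² + 2dr cosθ).
d² + r² + 2dr cosθ = |CA|² = 0.106002 m²;  d cosθ + r = +0.25653 m.
|ω_lever| = |0.1027·9.425·+0.25653| / 0.106002 = 2.3425 rad/s.

2.34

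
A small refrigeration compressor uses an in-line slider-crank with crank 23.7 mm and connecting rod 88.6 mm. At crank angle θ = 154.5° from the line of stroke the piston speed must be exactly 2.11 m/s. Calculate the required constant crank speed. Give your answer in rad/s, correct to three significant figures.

273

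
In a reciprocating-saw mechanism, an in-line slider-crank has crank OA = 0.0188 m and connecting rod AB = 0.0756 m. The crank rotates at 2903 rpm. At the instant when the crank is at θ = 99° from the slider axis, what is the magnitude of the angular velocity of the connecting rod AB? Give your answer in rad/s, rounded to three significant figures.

ω = 304 rad/s (converted from 2903 rpm).
The rod makes angle φ with the slider axis where L sinφ = r sinθ; differentiating, L cosφ·φ̇ = r ω cosθ.
L cosφ = √(L² − r² sin²θ) = 0.073284 m.
|ω_rod| = r ω |cosθ| / √(L² − r² sin²θ) = 0.0188·304·0.15643/0.073284 = 12.2 rad/s.

12.2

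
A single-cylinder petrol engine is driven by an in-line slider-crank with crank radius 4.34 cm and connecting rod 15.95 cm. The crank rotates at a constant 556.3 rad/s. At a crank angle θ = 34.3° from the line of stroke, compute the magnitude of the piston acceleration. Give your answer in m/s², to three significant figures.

ω = 556.3 rad/s
x(θ) = r cosθ + √(L² − r² sin²θ); with ω constant, a = ω²·d²x/dθ².
d²x/dθ² = −r cosθ − r²(cos2θ)/√u − r⁴ sin²2θ/(4u^{3/2}),  u = L² − r² sin²θ = 0.0248421 m².
Substituting r = 0.0434 m, L = 0.1595 m, θ = 34.3°: d²x/dθ² = -0.040409 m.
a = ω²·d²x/dθ² = (556.3)²·(-0.040409) = -12506 m/s²;  |a| = 12506 m/s².

12500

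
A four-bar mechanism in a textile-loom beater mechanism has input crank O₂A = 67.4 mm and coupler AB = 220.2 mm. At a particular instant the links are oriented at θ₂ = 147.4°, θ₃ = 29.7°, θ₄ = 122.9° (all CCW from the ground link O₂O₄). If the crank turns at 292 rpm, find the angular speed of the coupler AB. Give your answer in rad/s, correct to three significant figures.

3.89

ω₂ = 30.58 rad/s (from 292 rpm).
Differentiating the loop-closure r₂e^{iθ₂}+r₃e^{iθ₃}=r₁+r₄e^{iθ₄} gives r₂ω₂e^{iθ₂}+r₃ω₃e^{iθ₃}=r₄ω₄e^{iθ₄}.
Eliminating the other unknown: ω₃ = r₂ω₂ sin(θ₄−θ₂) / [r₃ sin(θ₃−θ₄)].
Numerator sine = -0.41469; denominator sine = -0.99844.
Result = 0.0674·30.58·(-0.41469) / (0.2202·(-0.99844)) = +3.8874 rad/s; magnitude 3.8874 rad/s.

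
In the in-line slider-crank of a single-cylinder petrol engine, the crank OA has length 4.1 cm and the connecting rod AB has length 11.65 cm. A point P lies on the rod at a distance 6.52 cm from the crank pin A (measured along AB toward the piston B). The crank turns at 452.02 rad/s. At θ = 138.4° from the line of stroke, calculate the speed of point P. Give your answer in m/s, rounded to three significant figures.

12.1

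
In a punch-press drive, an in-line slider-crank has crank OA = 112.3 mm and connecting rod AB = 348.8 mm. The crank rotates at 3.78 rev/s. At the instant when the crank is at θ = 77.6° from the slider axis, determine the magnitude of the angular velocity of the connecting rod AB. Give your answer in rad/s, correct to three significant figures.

ω = 23.75 rad/s (converted from 3.78 rev/s).
The rod makes angle φ with the slider axis where L sinφ = r sinθ; differentiating, L cosφ·φ̇ = r ω cosθ.
L cosφ = √(L² − r² sin²θ) = 0.33111 m.
|ω_rod| = r ω |cosθ| / √(L² − r² sin²θ) = 0.1123·23.75·0.21474/0.33111 = 1.7298 rad/s.

1.73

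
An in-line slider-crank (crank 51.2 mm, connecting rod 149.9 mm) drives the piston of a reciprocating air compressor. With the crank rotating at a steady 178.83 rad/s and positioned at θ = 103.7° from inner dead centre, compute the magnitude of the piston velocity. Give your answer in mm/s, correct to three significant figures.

ω = 178.8 rad/s
For an in-line slider-crank, x = r cosθ + √(L² − r² sin²θ), so v = −rω sinθ·[1 + r cosθ/√(L² − r² sin²θ)].
With r = 0.0512 m, L = 0.1499 m, θ = 103.7°: √(L² − r² sin²θ) = 0.14141 m.
v = −0.0512·178.8·0.97155·[1 + 0.0512·-0.23684/0.14141] = -8.1328 m/s.
|v| = 8.1328 m/s = 8132.8 mm/s.

8130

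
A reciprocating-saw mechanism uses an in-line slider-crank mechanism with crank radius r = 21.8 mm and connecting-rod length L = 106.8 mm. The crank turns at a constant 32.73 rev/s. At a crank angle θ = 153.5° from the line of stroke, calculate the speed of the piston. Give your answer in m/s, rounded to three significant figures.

1.63

ω = 2π·32.7 = 205.6 rad/s
For an in-line slider-crank, x = r cosθ + √(L² − r² sin²θ), so v = −rω sinθ·[1 + r cosθ/√(L² − r² sin²θ)].
With r = 0.0218 m, L = 0.1068 m, θ = 153.5°: √(L² − r² sin²θ) = 0.10636 m.
v = −0.0218·205.6·0.44620·[1 + 0.0218·-0.89493/0.10636] = -1.6334 m/s.
|v| = 1.6334 m/s.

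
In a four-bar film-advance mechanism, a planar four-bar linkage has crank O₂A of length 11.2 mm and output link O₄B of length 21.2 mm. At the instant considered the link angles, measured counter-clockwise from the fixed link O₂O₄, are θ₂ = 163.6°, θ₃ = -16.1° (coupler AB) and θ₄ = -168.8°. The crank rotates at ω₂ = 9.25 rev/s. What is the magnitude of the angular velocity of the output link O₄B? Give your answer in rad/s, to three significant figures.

ω₂ = 58.12 rad/s (from 9.25 rev/s).
Differentiating the loop-closure r₂e^{iθ₂}+r₃e^{iθ₃}=r₁+r₄e^{iθ₄} gives r₂ω₂e^{iθ₂}+r₃ω₃e^{iθ₃}=r₄ω₄e^{iθ₄}.
Eliminating the other unknown: ω₄ = r₂ω₂ sin(θ₂−θ₃) / [r₄ sin(θ₄−θ₃)].
Numerator sine = +0.00524; denominator sine = -0.45865.
Result = 0.0112·58.12·(+0.00524) / (0.0212·(-0.45865)) = -0.35053 rad/s; magnitude 0.35053 rad/s.

0.351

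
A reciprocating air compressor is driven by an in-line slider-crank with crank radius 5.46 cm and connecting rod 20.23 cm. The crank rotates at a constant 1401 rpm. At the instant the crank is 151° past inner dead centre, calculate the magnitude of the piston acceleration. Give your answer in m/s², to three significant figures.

ω = 2π·1401/60 = 146.7 rad/s
x(θ) = r cosθ + √(L² − r² sin²θ); with ω constant, a = ω²·d²x/dθ².
d²x/dθ² = −r cosθ − r²(cos2θ)/√u − r⁴ sin²2θ/(4u^{3/2}),  u = L² − r² sin²θ = 0.0402246 m².
Substituting r = 0.0546 m, L = 0.2023 m, θ = 151°: d²x/dθ² = +0.039679 m.
a = ω²·d²x/dθ² = (146.7)²·(+0.039679) = +854.08 m/s²;  |a| = 854.08 m/s².

854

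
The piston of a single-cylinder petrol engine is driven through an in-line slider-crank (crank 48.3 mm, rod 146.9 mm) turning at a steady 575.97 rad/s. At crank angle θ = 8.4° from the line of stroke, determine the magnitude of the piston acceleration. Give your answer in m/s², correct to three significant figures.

ω = 576 rad/s
x(θ) = r cosθ + √(L² − r² sin²θ); with ω constant, a = ω²·d²x/dθ².
d²x/dθ² = −r cosθ − r²(cos2θ)/√u − r⁴ sin²2θ/(4u^{3/2}),  u = L² − r² sin²θ = 0.0215298 m².
Substituting r = 0.0483 m, L = 0.1469 m, θ = 8.4°: d²x/dθ² = -0.063038 m.
a = ω²·d²x/dθ² = (576)²·(-0.063038) = -20912 m/s²;  |a| = 20912 m/s².

20900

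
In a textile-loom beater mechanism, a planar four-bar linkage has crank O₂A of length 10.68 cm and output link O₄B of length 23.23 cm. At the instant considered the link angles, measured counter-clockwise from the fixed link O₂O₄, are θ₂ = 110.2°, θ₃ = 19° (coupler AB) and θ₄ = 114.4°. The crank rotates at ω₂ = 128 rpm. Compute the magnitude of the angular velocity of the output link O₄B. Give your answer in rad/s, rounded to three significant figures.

6.19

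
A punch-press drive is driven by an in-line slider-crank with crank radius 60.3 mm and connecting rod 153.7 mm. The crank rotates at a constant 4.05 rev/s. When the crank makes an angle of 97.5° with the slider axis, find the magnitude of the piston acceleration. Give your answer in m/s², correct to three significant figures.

ω = 2π·4.05 = 25.45 rad/s
x(θ) = r cosθ + √(L² − r² sin²θ); with ω constant, a = ω²·d²x/dθ².
d²x/dθ² = −r cosθ − r²(cos2θ)/√u − r⁴ sin²2θ/(4u^{3/2}),  u = L² − r² sin²θ = 0.0200495 m².
Substituting r = 0.0603 m, L = 0.1537 m, θ = 97.5°: d²x/dθ² = +0.032597 m.
a = ω²·d²x/dθ² = (25.45)²·(+0.032597) = +21.108 m/s²;  |a| = 21.108 m/s².

21.1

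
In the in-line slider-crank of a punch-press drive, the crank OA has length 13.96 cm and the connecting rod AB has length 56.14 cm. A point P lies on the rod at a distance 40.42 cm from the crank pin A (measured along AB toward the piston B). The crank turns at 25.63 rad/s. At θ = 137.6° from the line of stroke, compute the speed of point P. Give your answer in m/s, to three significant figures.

ω = 25.63 rad/s.  Crank-pin speed |V_A| = rω = 3.5779 m/s, perpendicular to OA.
Rod angle: sinφ = −(r/L) sinθ ⇒ φ = -9.653°; ω_rod = −rω cosθ/√(L²−r²sin²θ) = +4.774 rad/s.
V_P = V_A + ω_rod × AP, with AP = 0.4042 m along the rod.
Components: V_Px = −rω sinθ − a·ω_rod·sinφ = -2.0891 m/s;  V_Py = rω cosθ + a·ω_rod·cosφ = -0.73984 m/s.
|V_P| = √(V_Px² + V_Py²) = 2.2162 m/s.

2.22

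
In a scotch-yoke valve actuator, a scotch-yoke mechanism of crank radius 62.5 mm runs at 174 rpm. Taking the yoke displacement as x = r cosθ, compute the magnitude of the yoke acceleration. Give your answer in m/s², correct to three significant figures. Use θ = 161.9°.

ω = 18.22 rad/s (from 174 rpm).
x = r cosθ ⇒ ẍ = −rω² cosθ (ω constant).
|a| = rω²|cosθ| = 0.0625·(18.22)²·|cos 161.9°| = 19.724 m/s².

19.7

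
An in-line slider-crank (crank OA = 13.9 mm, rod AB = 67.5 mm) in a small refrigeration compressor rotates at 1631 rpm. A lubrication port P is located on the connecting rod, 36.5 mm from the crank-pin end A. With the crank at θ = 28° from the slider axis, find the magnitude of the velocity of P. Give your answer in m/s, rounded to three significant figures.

ω = 170.8 rad/s.  Crank-pin speed |V_A| = rω = 2.3741 m/s, perpendicular to OA.
Rod angle: sinφ = −(r/L) sinθ ⇒ φ = -5.548°; ω_rod = −rω cosθ/√(L²−r²sin²θ) = -31.201 rad/s.
V_P = V_A + ω_rod × AP, with AP = 0.0365 m along the rod.
Components: V_Px = −rω sinθ − a·ω_rod·sinφ = -1.2247 m/s;  V_Py = rω cosθ + a·ω_rod·cosφ = +0.9627 m/s.
|V_P| = √(V_Px² + V_Py²) = 1.5578 m/s.

1.56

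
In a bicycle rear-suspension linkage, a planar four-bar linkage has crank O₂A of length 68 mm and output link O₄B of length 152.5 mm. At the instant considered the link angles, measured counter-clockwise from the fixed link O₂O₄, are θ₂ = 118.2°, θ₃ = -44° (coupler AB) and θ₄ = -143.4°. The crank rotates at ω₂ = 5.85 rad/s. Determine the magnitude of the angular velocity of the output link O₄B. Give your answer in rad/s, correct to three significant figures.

ω₂ = 5.85 rad/s
Differentiating the loop-closure r₂e^{iθ₂}+r₃e^{iθ₃}=r₁+r₄e^{iθ₄} gives r₂ω₂e^{iθ₂}+r₃ω₃e^{iθ₃}=r₄ω₄e^{iθ₄}.
Eliminating the other unknown: ω₄ = r₂ω₂ sin(θ₂−θ₃) / [r₄ sin(θ₄−θ₃)].
Numerator sine = +0.30570; denominator sine = -0.98657.
Result = 0.068·5.85·(+0.30570) / (0.1525·(-0.98657)) = -0.80827 rad/s; magnitude 0.80827 rad/s.

0.808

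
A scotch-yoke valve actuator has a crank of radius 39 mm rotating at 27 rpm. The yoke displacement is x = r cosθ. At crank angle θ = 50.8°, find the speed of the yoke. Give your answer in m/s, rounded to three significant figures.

ω = 2.827 rad/s (from 27 rpm).
x = r cosθ ⇒ ẋ = −rω sinθ.
|v| = rω|sinθ| = 0.039·2.827·|sin 50.8°| = 0.085453 m/s.

0.0855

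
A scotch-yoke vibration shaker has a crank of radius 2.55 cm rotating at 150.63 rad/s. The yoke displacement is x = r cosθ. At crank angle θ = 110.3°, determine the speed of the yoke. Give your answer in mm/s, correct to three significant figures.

ω = 150.6 rad/s
x = r cosθ ⇒ ẋ = −rω sinθ.
|v| = rω|sinθ| = 0.0255·150.6·|sin 110.3°| = 3.6025 m/s = 3602.5 mm/s.

3600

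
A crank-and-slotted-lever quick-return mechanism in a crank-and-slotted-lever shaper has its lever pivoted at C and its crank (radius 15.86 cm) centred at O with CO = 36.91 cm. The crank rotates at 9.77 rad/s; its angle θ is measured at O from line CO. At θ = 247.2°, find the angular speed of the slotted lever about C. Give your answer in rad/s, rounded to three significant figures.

ω = 9.77 rad/s
Crank pin A relative to C: A = (d + r cosθ, r sinθ); lever angle φ = atan2(r sinθ, d + r cosθ).
Differentiating tanφ: φ̇ = rω(d cosθ + r)/(d² + r² + 2dr cosθ).
d² + r² + 2dr cosθ = |CA|² = 0.116019 m²;  d cosθ + r = +0.015568 m.
|ω_lever| = |0.1586·9.77·+0.015568| / 0.116019 = 0.20792 rad/s.

0.208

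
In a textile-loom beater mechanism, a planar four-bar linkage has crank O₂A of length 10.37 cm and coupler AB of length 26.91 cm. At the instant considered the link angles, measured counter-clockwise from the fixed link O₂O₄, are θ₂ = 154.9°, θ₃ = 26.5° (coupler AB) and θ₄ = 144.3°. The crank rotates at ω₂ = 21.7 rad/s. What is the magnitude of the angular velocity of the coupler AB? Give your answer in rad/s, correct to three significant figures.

1.74

ω₂ = 21.7 rad/s
Differentiating the loop-closure r₂e^{iθ₂}+r₃e^{iθ₃}=r₁+r₄e^{iθ₄} gives r₂ω₂e^{iθ₂}+r₃ω₃e^{iθ₃}=r₄ω₄e^{iθ₄}.
Eliminating the other unknown: ω₃ = r₂ω₂ sin(θ₄−θ₂) / [r₃ sin(θ₃−θ₄)].
Numerator sine = -0.18395; denominator sine = -0.88458.
Result = 0.1037·21.7·(-0.18395) / (0.2691·(-0.88458)) = +1.739 rad/s; magnitude 1.739 rad/s.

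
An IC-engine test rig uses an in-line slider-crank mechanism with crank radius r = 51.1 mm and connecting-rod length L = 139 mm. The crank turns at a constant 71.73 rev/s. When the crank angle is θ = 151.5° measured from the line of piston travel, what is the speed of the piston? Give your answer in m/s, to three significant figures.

ω = 2π·71.7 = 450.7 rad/s
For an in-line slider-crank, x = r cosθ + √(L² − r² sin²θ), so v = −rω sinθ·[1 + r cosθ/√(L² − r² sin²θ)].
With r = 0.0511 m, L = 0.139 m, θ = 151.5°: √(L² − r² sin²θ) = 0.13684 m.
v = −0.0511·450.7·0.47716·[1 + 0.0511·-0.87882/0.13684] = -7.3829 m/s.
|v| = 7.3829 m/s.

7.38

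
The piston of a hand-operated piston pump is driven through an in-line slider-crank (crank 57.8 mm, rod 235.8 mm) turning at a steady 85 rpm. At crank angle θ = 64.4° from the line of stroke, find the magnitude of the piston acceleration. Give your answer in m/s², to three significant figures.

1.27

ω = 2π·85/60 = 8.901 rad/s
x(θ) = r cosθ + √(L² − r² sin²θ); with ω constant, a = ω²·d²x/dθ².
d²x/dθ² = −r cosθ − r²(cos2θ)/√u − r⁴ sin²2θ/(4u^{3/2}),  u = L² − r² sin²θ = 0.0528845 m².
Substituting r = 0.0578 m, L = 0.2358 m, θ = 64.4°: d²x/dθ² = -0.016011 m.
a = ω²·d²x/dθ² = (8.901)²·(-0.016011) = -1.2686 m/s²;  |a| = 1.2686 m/s².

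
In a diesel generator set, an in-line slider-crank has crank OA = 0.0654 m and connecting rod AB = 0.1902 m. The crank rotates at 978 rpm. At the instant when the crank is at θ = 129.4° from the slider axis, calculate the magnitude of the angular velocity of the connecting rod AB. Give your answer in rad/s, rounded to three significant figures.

23.2

ω = 102.4 rad/s (converted from 978 rpm).
The rod makes angle φ with the slider axis where L sinφ = r sinθ; differentiating, L cosφ·φ̇ = r ω cosθ.
L cosφ = √(L² − r² sin²θ) = 0.18336 m.
|ω_rod| = r ω |cosθ| / √(L² − r² sin²θ) = 0.0654·102.4·0.63473/0.18336 = 23.186 rad/s.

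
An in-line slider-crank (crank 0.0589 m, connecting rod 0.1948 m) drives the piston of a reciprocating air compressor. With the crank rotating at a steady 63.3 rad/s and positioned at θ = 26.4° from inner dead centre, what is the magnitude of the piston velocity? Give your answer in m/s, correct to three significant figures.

2.11

ω = 63.3 rad/s
For an in-line slider-crank, x = r cosθ + √(L² − r² sin²θ), so v = −rω sinθ·[1 + r cosθ/√(L² − r² sin²θ)].
With r = 0.0589 m, L = 0.1948 m, θ = 26.4°: √(L² − r² sin²θ) = 0.19303 m.
v = −0.0589·63.3·0.44464·[1 + 0.0589·0.89571/0.19303] = -2.1108 m/s.
|v| = 2.1108 m/s.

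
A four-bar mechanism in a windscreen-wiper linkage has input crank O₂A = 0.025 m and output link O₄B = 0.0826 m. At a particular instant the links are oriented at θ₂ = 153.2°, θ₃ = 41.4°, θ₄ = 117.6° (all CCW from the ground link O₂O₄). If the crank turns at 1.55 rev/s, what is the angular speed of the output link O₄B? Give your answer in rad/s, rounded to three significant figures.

2.82

ω₂ = 9.739 rad/s (from 1.55 rev/s).
Differentiating the loop-closure r₂e^{iθ₂}+r₃e^{iθ₃}=r₁+r₄e^{iθ₄} gives r₂ω₂e^{iθ₂}+r₃ω₃e^{iθ₃}=r₄ω₄e^{iθ₄}.
Eliminating the other unknown: ω₄ = r₂ω₂ sin(θ₂−θ₃) / [r₄ sin(θ₄−θ₃)].
Numerator sine = +0.92849; denominator sine = +0.97113.
Result = 0.025·9.739·(+0.92849) / (0.0826·(+0.97113)) = +2.8182 rad/s; magnitude 2.8182 rad/s.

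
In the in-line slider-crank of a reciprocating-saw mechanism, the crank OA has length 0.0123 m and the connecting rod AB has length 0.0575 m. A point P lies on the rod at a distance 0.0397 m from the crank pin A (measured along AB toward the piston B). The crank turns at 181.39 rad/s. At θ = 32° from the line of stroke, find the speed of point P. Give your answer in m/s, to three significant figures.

1.45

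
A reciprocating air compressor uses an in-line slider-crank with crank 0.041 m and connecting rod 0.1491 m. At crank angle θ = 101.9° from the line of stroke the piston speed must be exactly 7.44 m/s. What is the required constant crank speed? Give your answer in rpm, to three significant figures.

1880

For an in-line slider-crank, |v_piston| = rω|sinθ|·[1 + r cosθ/√(L² − r² sin²θ)].
With r = 0.041 m, L = 0.1491 m, θ = 101.9°: the bracketed kinematic factor |dx/dθ| = 0.037757 m.
ω = v/|dx/dθ| = 7.44/0.037757 = 197.05 rad/s.
N = 60ω/(2π) = 1881.7 rpm.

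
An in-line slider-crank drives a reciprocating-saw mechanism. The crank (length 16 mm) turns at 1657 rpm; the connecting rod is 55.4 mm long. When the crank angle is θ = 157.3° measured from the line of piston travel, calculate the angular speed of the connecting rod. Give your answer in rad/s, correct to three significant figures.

46.5

ω = 173.5 rad/s (converted from 1657 rpm).
The rod makes angle φ with the slider axis where L sinφ = r sinθ; differentiating, L cosφ·φ̇ = r ω cosθ.
L cosφ = √(L² − r² sin²θ) = 0.055055 m.
|ω_rod| = r ω |cosθ| / √(L² − r² sin²θ) = 0.016·173.5·0.92254/0.055055 = 46.522 rad/s.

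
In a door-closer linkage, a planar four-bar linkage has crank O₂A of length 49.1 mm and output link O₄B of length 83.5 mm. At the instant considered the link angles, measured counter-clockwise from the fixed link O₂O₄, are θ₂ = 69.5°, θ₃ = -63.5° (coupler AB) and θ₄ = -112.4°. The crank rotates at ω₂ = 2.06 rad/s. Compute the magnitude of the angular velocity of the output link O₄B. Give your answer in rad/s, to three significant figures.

1.18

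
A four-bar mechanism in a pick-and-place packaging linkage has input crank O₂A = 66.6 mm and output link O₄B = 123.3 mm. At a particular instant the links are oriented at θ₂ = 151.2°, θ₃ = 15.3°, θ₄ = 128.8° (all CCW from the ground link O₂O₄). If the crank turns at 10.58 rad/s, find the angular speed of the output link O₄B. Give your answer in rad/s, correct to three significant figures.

ω₂ = 10.58 rad/s
Differentiating the loop-closure r₂e^{iθ₂}+r₃e^{iθ₃}=r₁+r₄e^{iθ₄} gives r₂ω₂e^{iθ₂}+r₃ω₃e^{iθ₃}=r₄ω₄e^{iθ₄}.
Eliminating the other unknown: ω₄ = r₂ω₂ sin(θ₂−θ₃) / [r₄ sin(θ₄−θ₃)].
Numerator sine = +0.69591; denominator sine = +0.91706.
Result = 0.0666·10.58·(+0.69591) / (0.1233·(+0.91706)) = +4.3366 rad/s; magnitude 4.3366 rad/s.

4.34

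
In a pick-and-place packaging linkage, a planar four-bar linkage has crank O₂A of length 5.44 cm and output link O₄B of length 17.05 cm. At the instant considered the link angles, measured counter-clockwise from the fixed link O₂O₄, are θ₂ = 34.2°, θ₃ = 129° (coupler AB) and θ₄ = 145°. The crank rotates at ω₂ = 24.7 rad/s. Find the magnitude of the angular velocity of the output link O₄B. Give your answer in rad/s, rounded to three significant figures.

28.5

ω₂ = 24.7 rad/s
Differentiating the loop-closure r₂e^{iθ₂}+r₃e^{iθ₃}=r₁+r₄e^{iθ₄} gives r₂ω₂e^{iθ₂}+r₃ω₃e^{iθ₃}=r₄ω₄e^{iθ₄}.
Eliminating the other unknown: ω₄ = r₂ω₂ sin(θ₂−θ₃) / [r₄ sin(θ₄−θ₃)].
Numerator sine = -0.99649; denominator sine = +0.27564.
Result = 0.0544·24.7·(-0.99649) / (0.1705·(+0.27564)) = -28.491 rad/s; magnitude 28.491 rad/s.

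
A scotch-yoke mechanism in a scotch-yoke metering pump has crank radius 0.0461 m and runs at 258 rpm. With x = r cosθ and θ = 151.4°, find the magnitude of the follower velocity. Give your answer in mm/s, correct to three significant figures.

596

ω = 27.02 rad/s (from 258 rpm).
x = r cosθ ⇒ ẋ = −rω sinθ.
|v| = rω|sinθ| = 0.0461·27.02·|sin 151.4°| = 0.59622 m/s = 596.22 mm/s.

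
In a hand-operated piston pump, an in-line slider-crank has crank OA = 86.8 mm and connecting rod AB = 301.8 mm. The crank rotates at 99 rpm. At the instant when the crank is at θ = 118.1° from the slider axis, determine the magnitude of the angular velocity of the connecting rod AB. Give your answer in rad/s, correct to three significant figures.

ω = 10.37 rad/s (converted from 99 rpm).
The rod makes angle φ with the slider axis where L sinφ = r sinθ; differentiating, L cosφ·φ̇ = r ω cosθ.
L cosφ = √(L² − r² sin²θ) = 0.29193 m.
|ω_rod| = r ω |cosθ| / √(L² − r² sin²θ) = 0.0868·10.37·0.47101/0.29193 = 1.4519 rad/s.

1.45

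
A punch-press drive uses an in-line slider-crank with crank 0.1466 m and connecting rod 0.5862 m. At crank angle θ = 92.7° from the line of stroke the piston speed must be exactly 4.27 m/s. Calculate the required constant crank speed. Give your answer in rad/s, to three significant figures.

29.5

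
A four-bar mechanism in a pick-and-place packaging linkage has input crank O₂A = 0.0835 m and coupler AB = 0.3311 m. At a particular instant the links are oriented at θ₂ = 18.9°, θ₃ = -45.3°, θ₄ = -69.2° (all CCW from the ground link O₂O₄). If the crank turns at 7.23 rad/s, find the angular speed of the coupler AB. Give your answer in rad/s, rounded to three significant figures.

4.50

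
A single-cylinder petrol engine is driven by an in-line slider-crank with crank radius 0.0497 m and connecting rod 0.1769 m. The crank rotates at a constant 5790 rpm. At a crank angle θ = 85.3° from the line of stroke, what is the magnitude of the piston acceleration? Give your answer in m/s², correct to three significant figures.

ω = 2π·5790/60 = 606.3 rad/s
x(θ) = r cosθ + √(L² − r² sin²θ); with ω constant, a = ω²·d²x/dθ².
d²x/dθ² = −r cosθ − r²(cos2θ)/√u − r⁴ sin²2θ/(4u^{3/2}),  u = L² − r² sin²θ = 0.0288401 m².
Substituting r = 0.0497 m, L = 0.1769 m, θ = 85.3°: d²x/dθ² = +0.010269 m.
a = ω²·d²x/dθ² = (606.3)²·(+0.010269) = +3775.2 m/s²;  |a| = 3775.2 m/s².

3780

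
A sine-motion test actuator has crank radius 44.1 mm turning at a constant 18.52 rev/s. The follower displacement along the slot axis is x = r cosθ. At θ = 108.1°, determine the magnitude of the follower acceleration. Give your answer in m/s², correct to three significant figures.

ω = 116.4 rad/s (from 18.52 rev/s).
x = r cosθ ⇒ ẍ = −rω² cosθ (ω constant).
|a| = rω²|cosθ| = 0.0441·(116.4)²·|cos 108.1°| = 185.52 m/s².

186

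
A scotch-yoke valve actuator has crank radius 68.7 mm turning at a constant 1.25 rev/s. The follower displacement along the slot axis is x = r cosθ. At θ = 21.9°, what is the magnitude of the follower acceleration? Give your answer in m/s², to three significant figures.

3.93

ω = 7.854 rad/s (from 1.25 rev/s).
x = r cosθ ⇒ ẍ = −rω² cosθ (ω constant).
|a| = rω²|cosθ| = 0.0687·(7.854)²·|cos 21.9°| = 3.9319 m/s².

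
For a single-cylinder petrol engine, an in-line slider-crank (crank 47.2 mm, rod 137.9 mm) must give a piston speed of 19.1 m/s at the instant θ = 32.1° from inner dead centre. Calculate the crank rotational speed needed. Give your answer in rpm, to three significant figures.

5620

For an in-line slider-crank, |v_piston| = rω|sinθ|·[1 + r cosθ/√(L² − r² sin²θ)].
With r = 0.0472 m, L = 0.1379 m, θ = 32.1°: the bracketed kinematic factor |dx/dθ| = 0.032478 m.
ω = v/|dx/dθ| = 19.1/0.032478 = 588.09 rad/s.
N = 60ω/(2π) = 5615.9 rpm.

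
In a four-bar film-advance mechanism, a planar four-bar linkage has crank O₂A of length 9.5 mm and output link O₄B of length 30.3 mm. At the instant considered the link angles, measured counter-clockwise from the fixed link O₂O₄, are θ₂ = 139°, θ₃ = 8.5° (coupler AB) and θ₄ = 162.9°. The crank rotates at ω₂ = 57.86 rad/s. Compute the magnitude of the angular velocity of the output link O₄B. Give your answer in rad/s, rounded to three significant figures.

31.9

ω₂ = 57.86 rad/s
Differentiating the loop-closure r₂e^{iθ₂}+r₃e^{iθ₃}=r₁+r₄e^{iθ₄} gives r₂ω₂e^{iθ₂}+r₃ω₃e^{iθ₃}=r₄ω₄e^{iθ₄}.
Eliminating the other unknown: ω₄ = r₂ω₂ sin(θ₂−θ₃) / [r₄ sin(θ₄−θ₃)].
Numerator sine = +0.76041; denominator sine = +0.43209.
Result = 0.0095·57.86·(+0.76041) / (0.0303·(+0.43209)) = +31.925 rad/s; magnitude 31.925 rad/s.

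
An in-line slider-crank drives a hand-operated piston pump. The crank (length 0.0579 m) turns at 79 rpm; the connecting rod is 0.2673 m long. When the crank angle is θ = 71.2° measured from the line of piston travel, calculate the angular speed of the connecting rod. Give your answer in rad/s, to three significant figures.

0.590

ω = 8.273 rad/s (converted from 79 rpm).
The rod makes angle φ with the slider axis where L sinφ = r sinθ; differentiating, L cosφ·φ̇ = r ω cosθ.
L cosφ = √(L² − r² sin²θ) = 0.26162 m.
|ω_rod| = r ω |cosθ| / √(L² − r² sin²θ) = 0.0579·8.273·0.32227/0.26162 = 0.59003 rad/s.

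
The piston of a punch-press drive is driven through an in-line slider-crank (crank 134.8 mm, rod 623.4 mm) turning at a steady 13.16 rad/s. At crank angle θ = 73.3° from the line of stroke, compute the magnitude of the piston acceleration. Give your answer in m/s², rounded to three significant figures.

ω = 13.16 rad/s
x(θ) = r cosθ + √(L² − r² sin²θ); with ω constant, a = ω²·d²x/dθ².
d²x/dθ² = −r cosθ − r²(cos2θ)/√u − r⁴ sin²2θ/(4u^{3/2}),  u = L² − r² sin²θ = 0.371957 m².
Substituting r = 0.1348 m, L = 0.6234 m, θ = 73.3°: d²x/dθ² = -0.013973 m.
a = ω²·d²x/dθ² = (13.16)²·(-0.013973) = -2.4199 m/s²;  |a| = 2.4199 m/s².

2.42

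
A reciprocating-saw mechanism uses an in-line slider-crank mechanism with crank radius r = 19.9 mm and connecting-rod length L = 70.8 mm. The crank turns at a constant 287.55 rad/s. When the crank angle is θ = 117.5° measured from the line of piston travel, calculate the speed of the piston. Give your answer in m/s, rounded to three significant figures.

4.40

ω = 287.6 rad/s
For an in-line slider-crank, x = r cosθ + √(L² − r² sin²θ), so v = −rω sinθ·[1 + r cosθ/√(L² − r² sin²θ)].
With r = 0.0199 m, L = 0.0708 m, θ = 117.5°: √(L² − r² sin²θ) = 0.068564 m.
v = −0.0199·287.6·0.88701·[1 + 0.0199·-0.46175/0.068564] = -4.3955 m/s.
|v| = 4.3955 m/s.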